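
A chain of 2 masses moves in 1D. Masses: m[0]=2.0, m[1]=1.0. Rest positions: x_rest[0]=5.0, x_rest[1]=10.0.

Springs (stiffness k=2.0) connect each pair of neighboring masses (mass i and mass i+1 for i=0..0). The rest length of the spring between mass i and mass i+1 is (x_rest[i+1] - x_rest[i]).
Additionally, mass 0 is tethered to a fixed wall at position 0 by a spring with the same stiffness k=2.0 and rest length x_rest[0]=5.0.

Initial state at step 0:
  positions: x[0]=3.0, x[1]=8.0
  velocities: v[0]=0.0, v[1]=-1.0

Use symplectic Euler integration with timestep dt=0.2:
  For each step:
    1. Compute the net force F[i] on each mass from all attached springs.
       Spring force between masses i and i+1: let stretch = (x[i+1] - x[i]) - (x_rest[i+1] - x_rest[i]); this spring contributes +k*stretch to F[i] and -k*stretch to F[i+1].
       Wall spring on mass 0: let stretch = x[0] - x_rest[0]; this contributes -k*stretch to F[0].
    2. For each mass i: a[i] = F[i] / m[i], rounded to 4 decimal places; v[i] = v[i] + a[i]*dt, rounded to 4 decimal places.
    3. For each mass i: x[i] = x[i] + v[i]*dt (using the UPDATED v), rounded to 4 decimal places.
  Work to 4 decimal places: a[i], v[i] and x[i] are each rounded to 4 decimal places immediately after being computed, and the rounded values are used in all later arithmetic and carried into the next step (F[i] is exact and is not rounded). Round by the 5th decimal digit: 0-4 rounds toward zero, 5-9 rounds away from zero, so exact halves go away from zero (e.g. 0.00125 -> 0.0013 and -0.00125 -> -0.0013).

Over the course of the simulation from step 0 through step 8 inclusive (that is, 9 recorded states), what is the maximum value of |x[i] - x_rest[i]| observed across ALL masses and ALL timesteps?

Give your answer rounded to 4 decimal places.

Step 0: x=[3.0000 8.0000] v=[0.0000 -1.0000]
Step 1: x=[3.0800 7.8000] v=[0.4000 -1.0000]
Step 2: x=[3.2256 7.6224] v=[0.7280 -0.8880]
Step 3: x=[3.4180 7.4931] v=[0.9622 -0.6467]
Step 4: x=[3.6367 7.4378] v=[1.0936 -0.2767]
Step 5: x=[3.8620 7.4784] v=[1.1265 0.2029]
Step 6: x=[4.0775 7.6297] v=[1.0774 0.7563]
Step 7: x=[4.2720 7.8968] v=[0.9723 1.3354]
Step 8: x=[4.4406 8.2739] v=[0.8429 1.8855]
Max displacement = 2.5622

Answer: 2.5622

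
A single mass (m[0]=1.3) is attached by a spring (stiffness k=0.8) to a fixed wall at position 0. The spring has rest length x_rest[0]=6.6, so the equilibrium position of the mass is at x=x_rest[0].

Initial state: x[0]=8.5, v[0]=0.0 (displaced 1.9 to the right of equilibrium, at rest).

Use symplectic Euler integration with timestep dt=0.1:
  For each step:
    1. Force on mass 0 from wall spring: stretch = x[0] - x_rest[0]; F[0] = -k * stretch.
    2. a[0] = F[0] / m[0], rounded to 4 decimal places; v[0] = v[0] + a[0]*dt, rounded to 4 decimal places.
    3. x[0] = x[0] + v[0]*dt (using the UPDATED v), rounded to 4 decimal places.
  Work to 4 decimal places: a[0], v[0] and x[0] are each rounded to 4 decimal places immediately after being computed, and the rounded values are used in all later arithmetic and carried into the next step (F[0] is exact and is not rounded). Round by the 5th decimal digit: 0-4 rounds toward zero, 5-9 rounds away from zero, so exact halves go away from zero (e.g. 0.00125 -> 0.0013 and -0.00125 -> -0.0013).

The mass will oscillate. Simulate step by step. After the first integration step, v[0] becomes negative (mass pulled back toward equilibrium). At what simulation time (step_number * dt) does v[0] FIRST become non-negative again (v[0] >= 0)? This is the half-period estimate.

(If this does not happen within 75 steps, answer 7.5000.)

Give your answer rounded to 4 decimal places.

Step 0: x=[8.5000] v=[0.0000]
Step 1: x=[8.4883] v=[-0.1169]
Step 2: x=[8.4650] v=[-0.2331]
Step 3: x=[8.4302] v=[-0.3479]
Step 4: x=[8.3842] v=[-0.4605]
Step 5: x=[8.3272] v=[-0.5703]
Step 6: x=[8.2595] v=[-0.6766]
Step 7: x=[8.1816] v=[-0.7787]
Step 8: x=[8.0940] v=[-0.8760]
Step 9: x=[7.9972] v=[-0.9679]
Step 10: x=[7.8918] v=[-1.0539]
Step 11: x=[7.7785] v=[-1.1334]
Step 12: x=[7.6579] v=[-1.2059]
Step 13: x=[7.5308] v=[-1.2710]
Step 14: x=[7.3980] v=[-1.3283]
Step 15: x=[7.2603] v=[-1.3774]
Step 16: x=[7.1185] v=[-1.4180]
Step 17: x=[6.9735] v=[-1.4499]
Step 18: x=[6.8262] v=[-1.4729]
Step 19: x=[6.6775] v=[-1.4868]
Step 20: x=[6.5283] v=[-1.4916]
Step 21: x=[6.3796] v=[-1.4872]
Step 22: x=[6.2322] v=[-1.4736]
Step 23: x=[6.0871] v=[-1.4510]
Step 24: x=[5.9452] v=[-1.4194]
Step 25: x=[5.8073] v=[-1.3791]
Step 26: x=[5.6743] v=[-1.3303]
Step 27: x=[5.5470] v=[-1.2733]
Step 28: x=[5.4262] v=[-1.2085]
Step 29: x=[5.3126] v=[-1.1363]
Step 30: x=[5.2069] v=[-1.0571]
Step 31: x=[5.1098] v=[-0.9714]
Step 32: x=[5.0218] v=[-0.8797]
Step 33: x=[4.9435] v=[-0.7826]
Step 34: x=[4.8754] v=[-0.6807]
Step 35: x=[4.8179] v=[-0.5746]
Step 36: x=[4.7714] v=[-0.4649]
Step 37: x=[4.7362] v=[-0.3524]
Step 38: x=[4.7124] v=[-0.2377]
Step 39: x=[4.7003] v=[-0.1215]
Step 40: x=[4.6998] v=[-0.0046]
Step 41: x=[4.7110] v=[0.1123]
First v>=0 after going negative at step 41, time=4.1000

Answer: 4.1000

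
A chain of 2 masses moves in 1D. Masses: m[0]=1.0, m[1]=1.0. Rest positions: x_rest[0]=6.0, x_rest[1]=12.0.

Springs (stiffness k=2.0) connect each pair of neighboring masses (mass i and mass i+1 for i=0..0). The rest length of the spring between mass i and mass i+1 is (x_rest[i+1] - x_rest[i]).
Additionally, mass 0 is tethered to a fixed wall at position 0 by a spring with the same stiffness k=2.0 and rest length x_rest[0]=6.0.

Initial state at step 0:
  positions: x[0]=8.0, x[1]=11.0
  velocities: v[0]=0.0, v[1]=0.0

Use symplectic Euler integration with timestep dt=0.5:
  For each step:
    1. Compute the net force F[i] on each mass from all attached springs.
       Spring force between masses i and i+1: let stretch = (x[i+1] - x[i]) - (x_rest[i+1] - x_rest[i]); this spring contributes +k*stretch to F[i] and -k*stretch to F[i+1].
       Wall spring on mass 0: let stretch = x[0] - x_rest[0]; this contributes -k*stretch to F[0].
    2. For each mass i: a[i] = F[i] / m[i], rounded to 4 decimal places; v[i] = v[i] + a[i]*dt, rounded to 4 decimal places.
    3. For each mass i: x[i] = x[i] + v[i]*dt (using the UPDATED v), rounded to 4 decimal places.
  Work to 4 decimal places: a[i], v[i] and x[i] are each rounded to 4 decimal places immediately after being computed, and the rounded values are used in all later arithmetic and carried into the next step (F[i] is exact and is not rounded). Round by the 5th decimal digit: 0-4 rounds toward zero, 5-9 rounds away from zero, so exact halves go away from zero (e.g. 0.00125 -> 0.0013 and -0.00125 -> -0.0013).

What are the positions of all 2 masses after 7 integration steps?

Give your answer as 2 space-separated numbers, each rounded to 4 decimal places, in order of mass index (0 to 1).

Step 0: x=[8.0000 11.0000] v=[0.0000 0.0000]
Step 1: x=[5.5000 12.5000] v=[-5.0000 3.0000]
Step 2: x=[3.7500 13.5000] v=[-3.5000 2.0000]
Step 3: x=[5.0000 12.6250] v=[2.5000 -1.7500]
Step 4: x=[7.5625 10.9375] v=[5.1250 -3.3750]
Step 5: x=[8.0313 10.5625] v=[0.9375 -0.7500]
Step 6: x=[5.7500 11.9219] v=[-4.5626 2.7188]
Step 7: x=[3.6797 13.1954] v=[-4.1407 2.5469]

Answer: 3.6797 13.1954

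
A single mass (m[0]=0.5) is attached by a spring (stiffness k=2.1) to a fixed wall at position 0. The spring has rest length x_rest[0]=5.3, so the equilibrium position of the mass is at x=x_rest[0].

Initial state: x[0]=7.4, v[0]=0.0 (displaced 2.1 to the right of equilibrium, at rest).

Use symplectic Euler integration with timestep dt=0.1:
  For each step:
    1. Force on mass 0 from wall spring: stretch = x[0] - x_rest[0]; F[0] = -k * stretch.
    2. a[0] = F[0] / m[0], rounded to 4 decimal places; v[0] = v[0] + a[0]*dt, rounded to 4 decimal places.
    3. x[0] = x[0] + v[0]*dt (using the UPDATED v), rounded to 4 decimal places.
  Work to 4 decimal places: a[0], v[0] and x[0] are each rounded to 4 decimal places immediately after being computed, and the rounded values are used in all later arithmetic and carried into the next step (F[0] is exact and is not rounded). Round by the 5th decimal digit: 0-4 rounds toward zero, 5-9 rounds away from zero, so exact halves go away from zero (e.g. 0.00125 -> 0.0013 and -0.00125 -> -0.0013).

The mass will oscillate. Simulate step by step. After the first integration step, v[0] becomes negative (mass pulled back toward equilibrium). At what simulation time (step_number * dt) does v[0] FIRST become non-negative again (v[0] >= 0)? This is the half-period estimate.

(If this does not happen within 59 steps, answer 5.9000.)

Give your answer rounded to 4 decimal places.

Step 0: x=[7.4000] v=[0.0000]
Step 1: x=[7.3118] v=[-0.8820]
Step 2: x=[7.1391] v=[-1.7270]
Step 3: x=[6.8892] v=[-2.4994]
Step 4: x=[6.5725] v=[-3.1669]
Step 5: x=[6.2024] v=[-3.7014]
Step 6: x=[5.7944] v=[-4.0804]
Step 7: x=[5.3656] v=[-4.2881]
Step 8: x=[4.9340] v=[-4.3157]
Step 9: x=[4.5178] v=[-4.1620]
Step 10: x=[4.1345] v=[-3.8335]
Step 11: x=[3.8001] v=[-3.3440]
Step 12: x=[3.5287] v=[-2.7140]
Step 13: x=[3.3317] v=[-1.9701]
Step 14: x=[3.2174] v=[-1.1434]
Step 15: x=[3.1905] v=[-0.2687]
Step 16: x=[3.2522] v=[0.6173]
First v>=0 after going negative at step 16, time=1.6000

Answer: 1.6000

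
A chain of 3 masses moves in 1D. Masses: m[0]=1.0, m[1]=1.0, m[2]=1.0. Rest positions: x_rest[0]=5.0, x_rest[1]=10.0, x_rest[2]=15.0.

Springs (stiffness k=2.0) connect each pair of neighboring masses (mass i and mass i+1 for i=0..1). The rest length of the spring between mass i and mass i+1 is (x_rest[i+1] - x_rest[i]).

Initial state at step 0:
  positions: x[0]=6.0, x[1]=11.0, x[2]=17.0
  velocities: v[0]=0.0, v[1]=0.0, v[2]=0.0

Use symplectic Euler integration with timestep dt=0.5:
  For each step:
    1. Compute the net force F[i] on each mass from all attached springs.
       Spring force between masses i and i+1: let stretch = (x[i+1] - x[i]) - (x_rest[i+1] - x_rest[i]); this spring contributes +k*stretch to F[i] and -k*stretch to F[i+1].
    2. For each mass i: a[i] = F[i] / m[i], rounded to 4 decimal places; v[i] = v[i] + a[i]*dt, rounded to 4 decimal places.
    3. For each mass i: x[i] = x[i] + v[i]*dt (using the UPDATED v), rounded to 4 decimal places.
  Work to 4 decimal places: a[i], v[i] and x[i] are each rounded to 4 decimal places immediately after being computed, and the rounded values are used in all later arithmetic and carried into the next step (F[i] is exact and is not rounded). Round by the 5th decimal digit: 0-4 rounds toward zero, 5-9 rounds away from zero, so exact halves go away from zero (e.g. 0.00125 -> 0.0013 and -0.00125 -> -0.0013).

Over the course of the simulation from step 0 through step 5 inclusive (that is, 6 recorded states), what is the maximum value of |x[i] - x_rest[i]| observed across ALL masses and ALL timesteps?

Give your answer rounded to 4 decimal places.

Answer: 2.0625

Derivation:
Step 0: x=[6.0000 11.0000 17.0000] v=[0.0000 0.0000 0.0000]
Step 1: x=[6.0000 11.5000 16.5000] v=[0.0000 1.0000 -1.0000]
Step 2: x=[6.2500 11.7500 16.0000] v=[0.5000 0.5000 -1.0000]
Step 3: x=[6.7500 11.3750 15.8750] v=[1.0000 -0.7500 -0.2500]
Step 4: x=[7.0625 10.9375 16.0000] v=[0.6250 -0.8750 0.2500]
Step 5: x=[6.8125 11.0938 16.0938] v=[-0.5000 0.3125 0.1875]
Max displacement = 2.0625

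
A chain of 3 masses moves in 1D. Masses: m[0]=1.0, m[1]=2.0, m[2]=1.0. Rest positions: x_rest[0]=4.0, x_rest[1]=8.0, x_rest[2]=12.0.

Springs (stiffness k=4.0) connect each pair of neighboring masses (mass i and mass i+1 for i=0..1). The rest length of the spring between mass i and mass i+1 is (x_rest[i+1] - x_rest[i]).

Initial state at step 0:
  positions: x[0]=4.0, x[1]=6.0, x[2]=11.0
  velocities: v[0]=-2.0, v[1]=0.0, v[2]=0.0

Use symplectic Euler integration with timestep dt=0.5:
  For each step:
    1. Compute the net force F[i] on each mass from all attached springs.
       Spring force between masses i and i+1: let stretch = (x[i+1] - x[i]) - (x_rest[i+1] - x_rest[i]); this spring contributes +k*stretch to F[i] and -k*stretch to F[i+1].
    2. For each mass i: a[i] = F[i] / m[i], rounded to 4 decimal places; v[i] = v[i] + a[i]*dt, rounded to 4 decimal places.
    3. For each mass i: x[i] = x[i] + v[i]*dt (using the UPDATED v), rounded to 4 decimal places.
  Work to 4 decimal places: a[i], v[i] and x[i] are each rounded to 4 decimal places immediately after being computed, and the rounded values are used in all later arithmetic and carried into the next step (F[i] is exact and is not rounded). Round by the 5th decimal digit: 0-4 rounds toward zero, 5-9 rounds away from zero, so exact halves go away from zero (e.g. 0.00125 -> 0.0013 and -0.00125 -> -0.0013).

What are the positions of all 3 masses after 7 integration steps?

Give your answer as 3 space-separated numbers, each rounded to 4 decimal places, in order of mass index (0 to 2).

Step 0: x=[4.0000 6.0000 11.0000] v=[-2.0000 0.0000 0.0000]
Step 1: x=[1.0000 7.5000 10.0000] v=[-6.0000 3.0000 -2.0000]
Step 2: x=[0.5000 7.0000 10.5000] v=[-1.0000 -1.0000 1.0000]
Step 3: x=[2.5000 5.0000 11.5000] v=[4.0000 -4.0000 2.0000]
Step 4: x=[3.0000 5.0000 10.0000] v=[1.0000 0.0000 -3.0000]
Step 5: x=[1.5000 6.5000 7.5000] v=[-3.0000 3.0000 -5.0000]
Step 6: x=[1.0000 6.0000 8.0000] v=[-1.0000 -1.0000 1.0000]
Step 7: x=[1.5000 4.0000 10.5000] v=[1.0000 -4.0000 5.0000]

Answer: 1.5000 4.0000 10.5000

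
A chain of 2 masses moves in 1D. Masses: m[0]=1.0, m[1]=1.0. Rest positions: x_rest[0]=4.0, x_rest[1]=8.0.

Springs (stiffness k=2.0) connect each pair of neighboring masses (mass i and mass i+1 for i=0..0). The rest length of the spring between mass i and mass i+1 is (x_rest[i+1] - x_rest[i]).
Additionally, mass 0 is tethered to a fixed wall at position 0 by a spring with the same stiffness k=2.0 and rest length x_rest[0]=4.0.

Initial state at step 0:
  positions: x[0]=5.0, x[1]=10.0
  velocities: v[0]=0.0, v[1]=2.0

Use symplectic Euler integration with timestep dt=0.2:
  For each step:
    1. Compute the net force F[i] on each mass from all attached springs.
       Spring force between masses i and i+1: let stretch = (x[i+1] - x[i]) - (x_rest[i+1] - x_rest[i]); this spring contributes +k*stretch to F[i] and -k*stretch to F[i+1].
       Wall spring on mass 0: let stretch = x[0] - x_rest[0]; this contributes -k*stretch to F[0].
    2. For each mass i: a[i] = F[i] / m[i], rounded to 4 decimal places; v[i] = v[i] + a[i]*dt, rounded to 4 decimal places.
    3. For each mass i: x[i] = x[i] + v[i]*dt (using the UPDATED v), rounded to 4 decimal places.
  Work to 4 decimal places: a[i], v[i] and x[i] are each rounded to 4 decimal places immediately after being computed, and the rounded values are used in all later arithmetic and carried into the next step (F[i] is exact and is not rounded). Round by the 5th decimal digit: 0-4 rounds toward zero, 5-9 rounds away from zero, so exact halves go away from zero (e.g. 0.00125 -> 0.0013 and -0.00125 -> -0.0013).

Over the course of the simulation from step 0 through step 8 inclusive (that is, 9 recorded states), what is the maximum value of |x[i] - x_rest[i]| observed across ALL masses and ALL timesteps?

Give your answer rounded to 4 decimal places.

Answer: 2.6281

Derivation:
Step 0: x=[5.0000 10.0000] v=[0.0000 2.0000]
Step 1: x=[5.0000 10.3200] v=[0.0000 1.6000]
Step 2: x=[5.0256 10.5344] v=[0.1280 1.0720]
Step 3: x=[5.0899 10.6281] v=[0.3213 0.4685]
Step 4: x=[5.1900 10.5987] v=[0.5006 -0.1468]
Step 5: x=[5.3076 10.4566] v=[0.5881 -0.7103]
Step 6: x=[5.4125 10.2226] v=[0.5247 -1.1699]
Step 7: x=[5.4692 9.9238] v=[0.2837 -1.4939]
Step 8: x=[5.4448 9.5887] v=[-0.1221 -1.6757]
Max displacement = 2.6281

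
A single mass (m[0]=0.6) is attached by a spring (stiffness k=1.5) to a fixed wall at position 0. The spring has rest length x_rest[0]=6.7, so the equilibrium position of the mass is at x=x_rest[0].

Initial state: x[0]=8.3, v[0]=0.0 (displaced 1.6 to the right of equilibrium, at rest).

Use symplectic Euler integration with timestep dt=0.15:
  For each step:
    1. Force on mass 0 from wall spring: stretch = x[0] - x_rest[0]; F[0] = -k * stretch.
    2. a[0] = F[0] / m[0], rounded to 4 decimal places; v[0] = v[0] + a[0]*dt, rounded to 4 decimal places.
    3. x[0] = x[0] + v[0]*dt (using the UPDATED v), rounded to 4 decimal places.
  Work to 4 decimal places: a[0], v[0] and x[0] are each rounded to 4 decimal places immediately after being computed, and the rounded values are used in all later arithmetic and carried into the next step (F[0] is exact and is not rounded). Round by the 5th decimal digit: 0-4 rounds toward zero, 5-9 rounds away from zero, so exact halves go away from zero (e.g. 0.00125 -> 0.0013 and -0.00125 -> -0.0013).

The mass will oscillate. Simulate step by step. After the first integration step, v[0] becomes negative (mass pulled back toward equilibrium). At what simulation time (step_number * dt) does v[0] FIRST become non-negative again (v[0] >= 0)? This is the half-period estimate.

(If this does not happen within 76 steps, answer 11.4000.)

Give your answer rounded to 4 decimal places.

Step 0: x=[8.3000] v=[0.0000]
Step 1: x=[8.2100] v=[-0.6000]
Step 2: x=[8.0351] v=[-1.1663]
Step 3: x=[7.7851] v=[-1.6670]
Step 4: x=[7.4740] v=[-2.0739]
Step 5: x=[7.1194] v=[-2.3642]
Step 6: x=[6.7412] v=[-2.5215]
Step 7: x=[6.3607] v=[-2.5370]
Step 8: x=[5.9992] v=[-2.4098]
Step 9: x=[5.6772] v=[-2.1470]
Step 10: x=[5.4127] v=[-1.7635]
Step 11: x=[5.2206] v=[-1.2808]
Step 12: x=[5.1117] v=[-0.7260]
Step 13: x=[5.0921] v=[-0.1304]
Step 14: x=[5.1630] v=[0.4726]
First v>=0 after going negative at step 14, time=2.1000

Answer: 2.1000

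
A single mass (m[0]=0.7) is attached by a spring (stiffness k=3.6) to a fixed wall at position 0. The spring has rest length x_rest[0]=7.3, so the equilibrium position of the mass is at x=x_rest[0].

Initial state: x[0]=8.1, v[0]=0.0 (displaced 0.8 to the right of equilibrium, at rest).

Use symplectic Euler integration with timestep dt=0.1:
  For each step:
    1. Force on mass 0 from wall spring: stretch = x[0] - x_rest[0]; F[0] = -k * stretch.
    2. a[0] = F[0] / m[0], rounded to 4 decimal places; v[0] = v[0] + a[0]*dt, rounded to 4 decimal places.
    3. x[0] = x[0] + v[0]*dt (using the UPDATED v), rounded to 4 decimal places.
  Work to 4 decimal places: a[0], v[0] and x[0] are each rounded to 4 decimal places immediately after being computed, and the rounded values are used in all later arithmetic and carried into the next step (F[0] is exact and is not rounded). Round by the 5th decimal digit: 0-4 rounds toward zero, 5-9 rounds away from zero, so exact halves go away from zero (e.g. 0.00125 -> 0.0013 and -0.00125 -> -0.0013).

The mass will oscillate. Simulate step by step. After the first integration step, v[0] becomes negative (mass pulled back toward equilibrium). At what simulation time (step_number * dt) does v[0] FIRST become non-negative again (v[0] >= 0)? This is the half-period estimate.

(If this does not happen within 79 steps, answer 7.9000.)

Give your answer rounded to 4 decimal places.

Answer: 1.4000

Derivation:
Step 0: x=[8.1000] v=[0.0000]
Step 1: x=[8.0589] v=[-0.4114]
Step 2: x=[7.9787] v=[-0.8017]
Step 3: x=[7.8636] v=[-1.1508]
Step 4: x=[7.7195] v=[-1.4407]
Step 5: x=[7.5539] v=[-1.6564]
Step 6: x=[7.3752] v=[-1.7870]
Step 7: x=[7.1926] v=[-1.8257]
Step 8: x=[7.0156] v=[-1.7705]
Step 9: x=[6.8532] v=[-1.6242]
Step 10: x=[6.7138] v=[-1.3944]
Step 11: x=[6.6045] v=[-1.0929]
Step 12: x=[6.5310] v=[-0.7352]
Step 13: x=[6.4970] v=[-0.3397]
Step 14: x=[6.5043] v=[0.0733]
First v>=0 after going negative at step 14, time=1.4000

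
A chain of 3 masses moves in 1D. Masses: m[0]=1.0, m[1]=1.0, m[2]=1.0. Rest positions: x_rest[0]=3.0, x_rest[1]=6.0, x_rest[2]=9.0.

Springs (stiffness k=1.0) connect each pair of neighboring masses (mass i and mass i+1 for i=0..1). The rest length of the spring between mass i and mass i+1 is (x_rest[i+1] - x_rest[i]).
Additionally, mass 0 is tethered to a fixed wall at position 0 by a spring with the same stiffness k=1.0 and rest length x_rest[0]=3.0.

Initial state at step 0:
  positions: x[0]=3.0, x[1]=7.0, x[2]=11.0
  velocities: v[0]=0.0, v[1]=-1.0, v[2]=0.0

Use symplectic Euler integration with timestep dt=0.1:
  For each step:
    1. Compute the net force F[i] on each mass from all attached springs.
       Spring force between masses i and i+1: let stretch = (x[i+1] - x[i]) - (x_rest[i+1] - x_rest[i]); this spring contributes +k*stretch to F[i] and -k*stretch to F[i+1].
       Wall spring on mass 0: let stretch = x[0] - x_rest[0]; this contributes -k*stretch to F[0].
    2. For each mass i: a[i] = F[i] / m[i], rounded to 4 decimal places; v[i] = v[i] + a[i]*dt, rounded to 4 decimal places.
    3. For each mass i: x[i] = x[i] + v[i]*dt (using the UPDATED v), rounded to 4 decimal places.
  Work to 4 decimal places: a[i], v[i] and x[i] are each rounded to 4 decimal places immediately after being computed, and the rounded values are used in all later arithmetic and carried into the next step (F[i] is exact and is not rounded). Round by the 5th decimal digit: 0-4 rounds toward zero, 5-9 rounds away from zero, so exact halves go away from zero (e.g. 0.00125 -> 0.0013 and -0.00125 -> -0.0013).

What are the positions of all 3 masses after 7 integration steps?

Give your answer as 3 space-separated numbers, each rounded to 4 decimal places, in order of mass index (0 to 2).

Step 0: x=[3.0000 7.0000 11.0000] v=[0.0000 -1.0000 0.0000]
Step 1: x=[3.0100 6.9000 10.9900] v=[0.1000 -1.0000 -0.1000]
Step 2: x=[3.0288 6.8020 10.9691] v=[0.1880 -0.9800 -0.2090]
Step 3: x=[3.0550 6.7079 10.9365] v=[0.2624 -0.9406 -0.3257]
Step 4: x=[3.0872 6.6196 10.8916] v=[0.3222 -0.8830 -0.4486]
Step 5: x=[3.1239 6.5387 10.8340] v=[0.3667 -0.8090 -0.5758]
Step 6: x=[3.1635 6.4666 10.7635] v=[0.3958 -0.7210 -0.7053]
Step 7: x=[3.2045 6.4044 10.6800] v=[0.4098 -0.6216 -0.8350]

Answer: 3.2045 6.4044 10.6800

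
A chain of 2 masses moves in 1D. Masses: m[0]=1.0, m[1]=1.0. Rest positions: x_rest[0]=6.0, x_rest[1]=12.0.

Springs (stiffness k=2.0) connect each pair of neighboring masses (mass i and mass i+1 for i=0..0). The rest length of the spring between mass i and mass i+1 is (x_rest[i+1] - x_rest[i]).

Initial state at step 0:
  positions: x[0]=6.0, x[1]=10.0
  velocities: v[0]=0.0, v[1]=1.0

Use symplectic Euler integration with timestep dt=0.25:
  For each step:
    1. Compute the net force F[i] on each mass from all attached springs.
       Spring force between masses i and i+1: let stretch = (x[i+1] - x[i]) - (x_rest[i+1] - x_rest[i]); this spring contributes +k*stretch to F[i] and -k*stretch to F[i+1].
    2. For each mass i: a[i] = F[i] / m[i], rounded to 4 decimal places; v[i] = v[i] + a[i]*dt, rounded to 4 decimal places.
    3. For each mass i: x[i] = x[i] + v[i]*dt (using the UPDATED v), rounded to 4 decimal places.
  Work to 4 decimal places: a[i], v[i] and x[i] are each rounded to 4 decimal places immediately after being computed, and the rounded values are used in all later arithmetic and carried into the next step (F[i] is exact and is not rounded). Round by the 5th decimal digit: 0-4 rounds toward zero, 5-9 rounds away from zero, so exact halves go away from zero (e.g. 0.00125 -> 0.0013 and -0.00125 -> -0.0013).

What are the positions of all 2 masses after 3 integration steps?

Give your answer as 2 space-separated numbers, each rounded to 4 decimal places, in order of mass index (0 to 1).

Step 0: x=[6.0000 10.0000] v=[0.0000 1.0000]
Step 1: x=[5.7500 10.5000] v=[-1.0000 2.0000]
Step 2: x=[5.3438 11.1563] v=[-1.6250 2.6250]
Step 3: x=[4.9141 11.8360] v=[-1.7188 2.7188]

Answer: 4.9141 11.8360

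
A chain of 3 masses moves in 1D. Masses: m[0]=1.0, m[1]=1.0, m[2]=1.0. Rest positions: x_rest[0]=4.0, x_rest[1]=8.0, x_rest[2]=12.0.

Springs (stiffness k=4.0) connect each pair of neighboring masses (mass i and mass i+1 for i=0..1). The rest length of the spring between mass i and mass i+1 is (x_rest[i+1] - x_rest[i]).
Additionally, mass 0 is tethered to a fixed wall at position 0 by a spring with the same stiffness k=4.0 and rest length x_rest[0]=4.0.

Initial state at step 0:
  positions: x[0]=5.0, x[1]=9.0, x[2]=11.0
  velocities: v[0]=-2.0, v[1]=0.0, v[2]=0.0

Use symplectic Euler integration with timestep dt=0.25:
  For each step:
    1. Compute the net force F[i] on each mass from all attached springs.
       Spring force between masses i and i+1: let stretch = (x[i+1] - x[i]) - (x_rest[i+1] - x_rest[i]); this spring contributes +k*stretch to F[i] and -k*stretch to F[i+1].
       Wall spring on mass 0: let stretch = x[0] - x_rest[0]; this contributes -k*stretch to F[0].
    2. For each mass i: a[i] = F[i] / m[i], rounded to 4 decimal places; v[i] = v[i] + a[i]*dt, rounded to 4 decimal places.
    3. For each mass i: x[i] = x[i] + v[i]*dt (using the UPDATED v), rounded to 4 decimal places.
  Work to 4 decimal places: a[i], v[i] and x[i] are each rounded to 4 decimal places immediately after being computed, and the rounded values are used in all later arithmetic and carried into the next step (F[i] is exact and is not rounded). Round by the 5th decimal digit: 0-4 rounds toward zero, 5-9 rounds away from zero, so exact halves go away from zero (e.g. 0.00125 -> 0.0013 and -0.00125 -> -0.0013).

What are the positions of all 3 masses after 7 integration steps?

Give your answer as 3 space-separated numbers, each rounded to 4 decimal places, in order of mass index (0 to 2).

Step 0: x=[5.0000 9.0000 11.0000] v=[-2.0000 0.0000 0.0000]
Step 1: x=[4.2500 8.5000 11.5000] v=[-3.0000 -2.0000 2.0000]
Step 2: x=[3.5000 7.6875 12.2500] v=[-3.0000 -3.2500 3.0000]
Step 3: x=[2.9219 6.9688 12.8594] v=[-2.3125 -2.8750 2.4375]
Step 4: x=[2.6250 6.7110 12.9961] v=[-1.1875 -1.0313 0.5469]
Step 5: x=[2.6934 7.0030 12.5616] v=[0.2735 1.1678 -1.7382]
Step 6: x=[3.1658 7.6072 11.7374] v=[1.8897 2.4168 -3.2968]
Step 7: x=[3.9571 8.1336 10.8807] v=[3.1653 2.1056 -3.4270]

Answer: 3.9571 8.1336 10.8807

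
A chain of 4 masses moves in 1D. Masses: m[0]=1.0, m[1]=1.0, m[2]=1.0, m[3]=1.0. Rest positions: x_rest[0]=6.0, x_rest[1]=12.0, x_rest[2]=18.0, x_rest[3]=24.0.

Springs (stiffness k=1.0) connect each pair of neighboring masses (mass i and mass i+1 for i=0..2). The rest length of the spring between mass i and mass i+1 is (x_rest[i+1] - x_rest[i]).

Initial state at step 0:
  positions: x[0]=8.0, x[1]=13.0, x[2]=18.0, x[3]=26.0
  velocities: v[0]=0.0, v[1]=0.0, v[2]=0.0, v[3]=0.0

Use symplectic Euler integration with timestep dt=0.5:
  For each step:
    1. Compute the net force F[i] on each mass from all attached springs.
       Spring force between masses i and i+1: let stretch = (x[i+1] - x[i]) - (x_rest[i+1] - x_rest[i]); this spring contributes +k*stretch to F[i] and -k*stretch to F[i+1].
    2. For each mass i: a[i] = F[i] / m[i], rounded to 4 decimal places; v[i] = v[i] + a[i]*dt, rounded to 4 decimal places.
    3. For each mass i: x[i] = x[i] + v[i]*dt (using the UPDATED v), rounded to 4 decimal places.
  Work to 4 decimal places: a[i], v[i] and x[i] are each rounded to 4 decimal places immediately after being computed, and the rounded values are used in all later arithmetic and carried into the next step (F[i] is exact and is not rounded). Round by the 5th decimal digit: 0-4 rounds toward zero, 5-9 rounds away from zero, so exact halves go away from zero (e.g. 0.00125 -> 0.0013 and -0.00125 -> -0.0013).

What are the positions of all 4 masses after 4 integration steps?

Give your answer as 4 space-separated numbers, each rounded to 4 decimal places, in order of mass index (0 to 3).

Answer: 6.5000 13.8517 20.2423 24.4063

Derivation:
Step 0: x=[8.0000 13.0000 18.0000 26.0000] v=[0.0000 0.0000 0.0000 0.0000]
Step 1: x=[7.7500 13.0000 18.7500 25.5000] v=[-0.5000 0.0000 1.5000 -1.0000]
Step 2: x=[7.3125 13.1250 19.7500 24.8125] v=[-0.8750 0.2500 2.0000 -1.3750]
Step 3: x=[6.8281 13.4532 20.3594 24.3594] v=[-0.9688 0.6563 1.2188 -0.9063]
Step 4: x=[6.5000 13.8517 20.2423 24.4063] v=[-0.6563 0.7969 -0.2343 0.0937]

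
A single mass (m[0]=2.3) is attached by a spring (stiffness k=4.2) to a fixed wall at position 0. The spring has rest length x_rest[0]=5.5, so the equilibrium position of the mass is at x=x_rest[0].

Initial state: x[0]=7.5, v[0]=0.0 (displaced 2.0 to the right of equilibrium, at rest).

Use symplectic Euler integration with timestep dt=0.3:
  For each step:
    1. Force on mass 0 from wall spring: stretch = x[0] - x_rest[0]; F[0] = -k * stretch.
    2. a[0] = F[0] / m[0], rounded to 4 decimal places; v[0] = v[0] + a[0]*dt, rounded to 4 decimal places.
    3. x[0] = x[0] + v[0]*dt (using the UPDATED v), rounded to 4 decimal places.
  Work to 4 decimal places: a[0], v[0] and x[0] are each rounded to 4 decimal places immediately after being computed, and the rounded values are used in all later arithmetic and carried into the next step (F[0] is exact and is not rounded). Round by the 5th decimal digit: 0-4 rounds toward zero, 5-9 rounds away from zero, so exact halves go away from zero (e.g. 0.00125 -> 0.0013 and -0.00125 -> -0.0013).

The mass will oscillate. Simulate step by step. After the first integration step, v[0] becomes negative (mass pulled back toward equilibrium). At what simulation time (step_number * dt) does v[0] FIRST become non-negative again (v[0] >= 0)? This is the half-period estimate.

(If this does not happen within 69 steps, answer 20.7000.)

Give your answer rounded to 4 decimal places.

Answer: 2.4000

Derivation:
Step 0: x=[7.5000] v=[0.0000]
Step 1: x=[7.1713] v=[-1.0957]
Step 2: x=[6.5679] v=[-2.0113]
Step 3: x=[5.7890] v=[-2.5963]
Step 4: x=[4.9626] v=[-2.7546]
Step 5: x=[4.2245] v=[-2.4602]
Step 6: x=[3.6961] v=[-1.7614]
Step 7: x=[3.4641] v=[-0.7732]
Step 8: x=[3.5667] v=[0.3421]
First v>=0 after going negative at step 8, time=2.4000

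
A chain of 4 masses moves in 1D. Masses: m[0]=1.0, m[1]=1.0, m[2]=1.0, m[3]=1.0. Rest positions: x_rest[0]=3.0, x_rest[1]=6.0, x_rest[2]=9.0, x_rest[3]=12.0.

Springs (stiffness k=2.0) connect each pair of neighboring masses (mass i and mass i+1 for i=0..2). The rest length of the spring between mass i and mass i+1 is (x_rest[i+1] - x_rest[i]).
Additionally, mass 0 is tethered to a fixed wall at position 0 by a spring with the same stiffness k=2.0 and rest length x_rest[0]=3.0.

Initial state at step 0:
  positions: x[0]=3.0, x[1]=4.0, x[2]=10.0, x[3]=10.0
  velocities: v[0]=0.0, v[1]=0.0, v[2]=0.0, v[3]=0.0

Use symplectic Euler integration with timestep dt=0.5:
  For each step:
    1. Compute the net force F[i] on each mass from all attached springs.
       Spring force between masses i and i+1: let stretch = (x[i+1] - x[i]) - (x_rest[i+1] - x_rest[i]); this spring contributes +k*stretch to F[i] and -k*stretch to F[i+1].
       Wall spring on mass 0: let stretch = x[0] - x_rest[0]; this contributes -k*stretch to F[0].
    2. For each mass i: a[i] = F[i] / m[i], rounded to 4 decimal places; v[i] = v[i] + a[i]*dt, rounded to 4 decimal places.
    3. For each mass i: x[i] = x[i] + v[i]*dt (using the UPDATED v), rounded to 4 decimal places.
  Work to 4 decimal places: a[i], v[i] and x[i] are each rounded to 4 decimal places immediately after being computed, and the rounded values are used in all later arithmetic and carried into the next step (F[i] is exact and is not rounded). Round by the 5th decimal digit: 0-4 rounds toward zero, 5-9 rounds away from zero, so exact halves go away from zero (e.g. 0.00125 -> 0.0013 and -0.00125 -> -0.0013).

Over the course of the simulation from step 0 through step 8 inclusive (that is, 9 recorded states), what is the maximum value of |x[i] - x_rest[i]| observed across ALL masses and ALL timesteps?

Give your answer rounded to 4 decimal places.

Step 0: x=[3.0000 4.0000 10.0000 10.0000] v=[0.0000 0.0000 0.0000 0.0000]
Step 1: x=[2.0000 6.5000 7.0000 11.5000] v=[-2.0000 5.0000 -6.0000 3.0000]
Step 2: x=[2.2500 7.0000 6.0000 12.2500] v=[0.5000 1.0000 -2.0000 1.5000]
Step 3: x=[3.7500 4.6250 8.6250 11.3750] v=[3.0000 -4.7500 5.2500 -1.7500]
Step 4: x=[3.8125 3.8125 10.6250 10.6250] v=[0.1250 -1.6250 4.0000 -1.5000]
Step 5: x=[1.9688 6.4063 9.2188 11.3750] v=[-3.6875 5.1875 -2.8125 1.5000]
Step 6: x=[1.3594 8.1876 7.4844 12.5469] v=[-1.2188 3.5625 -3.4688 2.3438]
Step 7: x=[3.4844 6.2032 8.6329 12.6876] v=[4.2500 -3.9689 2.2969 0.2813]
Step 8: x=[5.2266 4.0742 10.5939 12.3009] v=[3.4844 -4.2580 3.9219 -0.7734]
Max displacement = 3.0000

Answer: 3.0000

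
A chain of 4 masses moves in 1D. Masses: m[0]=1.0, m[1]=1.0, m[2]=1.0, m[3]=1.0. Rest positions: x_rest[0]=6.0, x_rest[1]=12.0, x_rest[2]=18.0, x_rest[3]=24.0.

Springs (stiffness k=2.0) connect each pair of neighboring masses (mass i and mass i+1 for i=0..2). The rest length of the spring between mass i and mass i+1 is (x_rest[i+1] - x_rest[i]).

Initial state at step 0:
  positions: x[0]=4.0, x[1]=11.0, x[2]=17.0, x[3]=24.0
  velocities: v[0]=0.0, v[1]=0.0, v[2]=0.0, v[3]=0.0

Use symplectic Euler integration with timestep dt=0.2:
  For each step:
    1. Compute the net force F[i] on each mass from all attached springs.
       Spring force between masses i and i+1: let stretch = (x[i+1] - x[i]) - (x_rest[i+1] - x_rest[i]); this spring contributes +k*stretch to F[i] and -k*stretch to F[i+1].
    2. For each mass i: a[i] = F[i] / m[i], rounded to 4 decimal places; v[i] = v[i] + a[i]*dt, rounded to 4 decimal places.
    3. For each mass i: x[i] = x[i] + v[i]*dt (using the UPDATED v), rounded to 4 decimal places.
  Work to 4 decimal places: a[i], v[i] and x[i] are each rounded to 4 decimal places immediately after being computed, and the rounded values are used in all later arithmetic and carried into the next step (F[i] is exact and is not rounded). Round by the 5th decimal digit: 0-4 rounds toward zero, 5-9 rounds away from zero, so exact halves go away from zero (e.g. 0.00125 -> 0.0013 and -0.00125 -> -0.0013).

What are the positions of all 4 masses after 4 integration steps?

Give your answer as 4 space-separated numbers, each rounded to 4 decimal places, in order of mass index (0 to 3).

Answer: 4.6287 10.5358 17.4642 23.3713

Derivation:
Step 0: x=[4.0000 11.0000 17.0000 24.0000] v=[0.0000 0.0000 0.0000 0.0000]
Step 1: x=[4.0800 10.9200 17.0800 23.9200] v=[0.4000 -0.4000 0.4000 -0.4000]
Step 2: x=[4.2272 10.7856 17.2144 23.7728] v=[0.7360 -0.6720 0.6720 -0.7360]
Step 3: x=[4.4191 10.6408 17.3592 23.5809] v=[0.9594 -0.7238 0.7238 -0.9594]
Step 4: x=[4.6287 10.5358 17.4642 23.3713] v=[1.0481 -0.5251 0.5251 -1.0481]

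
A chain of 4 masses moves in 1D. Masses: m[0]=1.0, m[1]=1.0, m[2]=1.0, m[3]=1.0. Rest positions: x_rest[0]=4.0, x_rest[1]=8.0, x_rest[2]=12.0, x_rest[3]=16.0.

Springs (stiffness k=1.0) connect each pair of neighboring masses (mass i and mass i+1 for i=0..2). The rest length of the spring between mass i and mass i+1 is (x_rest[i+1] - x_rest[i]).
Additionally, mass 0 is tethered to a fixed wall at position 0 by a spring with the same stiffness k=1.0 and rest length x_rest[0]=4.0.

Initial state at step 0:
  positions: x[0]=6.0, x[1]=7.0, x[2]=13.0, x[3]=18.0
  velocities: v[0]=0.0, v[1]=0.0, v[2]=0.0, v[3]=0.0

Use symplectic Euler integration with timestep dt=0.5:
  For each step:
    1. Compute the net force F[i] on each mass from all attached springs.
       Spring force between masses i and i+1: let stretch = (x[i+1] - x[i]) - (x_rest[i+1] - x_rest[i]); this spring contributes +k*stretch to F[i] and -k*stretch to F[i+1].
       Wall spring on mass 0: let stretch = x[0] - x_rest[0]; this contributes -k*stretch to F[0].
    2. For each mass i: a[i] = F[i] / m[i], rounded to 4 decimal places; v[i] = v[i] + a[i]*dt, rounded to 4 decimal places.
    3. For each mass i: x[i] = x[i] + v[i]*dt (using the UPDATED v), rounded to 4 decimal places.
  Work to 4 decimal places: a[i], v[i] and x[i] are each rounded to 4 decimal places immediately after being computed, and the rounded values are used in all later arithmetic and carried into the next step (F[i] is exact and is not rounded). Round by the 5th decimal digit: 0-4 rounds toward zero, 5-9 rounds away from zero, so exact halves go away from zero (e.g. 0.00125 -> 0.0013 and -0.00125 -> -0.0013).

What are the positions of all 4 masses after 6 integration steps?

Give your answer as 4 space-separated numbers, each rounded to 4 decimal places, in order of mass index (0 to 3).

Step 0: x=[6.0000 7.0000 13.0000 18.0000] v=[0.0000 0.0000 0.0000 0.0000]
Step 1: x=[4.7500 8.2500 12.7500 17.7500] v=[-2.5000 2.5000 -0.5000 -0.5000]
Step 2: x=[3.1875 9.7500 12.6250 17.2500] v=[-3.1250 3.0000 -0.2500 -1.0000]
Step 3: x=[2.4688 10.3282 12.9375 16.5938] v=[-1.4375 1.1563 0.6250 -1.3125]
Step 4: x=[3.0977 9.5938 13.5118 16.0235] v=[1.2578 -1.4688 1.1485 -1.1407]
Step 5: x=[4.5762 8.2149 13.7345 15.8252] v=[2.9570 -2.7579 0.4454 -0.3966]
Step 6: x=[5.8204 7.3062 13.1000 16.1043] v=[2.4883 -1.8175 -1.2691 0.5581]

Answer: 5.8204 7.3062 13.1000 16.1043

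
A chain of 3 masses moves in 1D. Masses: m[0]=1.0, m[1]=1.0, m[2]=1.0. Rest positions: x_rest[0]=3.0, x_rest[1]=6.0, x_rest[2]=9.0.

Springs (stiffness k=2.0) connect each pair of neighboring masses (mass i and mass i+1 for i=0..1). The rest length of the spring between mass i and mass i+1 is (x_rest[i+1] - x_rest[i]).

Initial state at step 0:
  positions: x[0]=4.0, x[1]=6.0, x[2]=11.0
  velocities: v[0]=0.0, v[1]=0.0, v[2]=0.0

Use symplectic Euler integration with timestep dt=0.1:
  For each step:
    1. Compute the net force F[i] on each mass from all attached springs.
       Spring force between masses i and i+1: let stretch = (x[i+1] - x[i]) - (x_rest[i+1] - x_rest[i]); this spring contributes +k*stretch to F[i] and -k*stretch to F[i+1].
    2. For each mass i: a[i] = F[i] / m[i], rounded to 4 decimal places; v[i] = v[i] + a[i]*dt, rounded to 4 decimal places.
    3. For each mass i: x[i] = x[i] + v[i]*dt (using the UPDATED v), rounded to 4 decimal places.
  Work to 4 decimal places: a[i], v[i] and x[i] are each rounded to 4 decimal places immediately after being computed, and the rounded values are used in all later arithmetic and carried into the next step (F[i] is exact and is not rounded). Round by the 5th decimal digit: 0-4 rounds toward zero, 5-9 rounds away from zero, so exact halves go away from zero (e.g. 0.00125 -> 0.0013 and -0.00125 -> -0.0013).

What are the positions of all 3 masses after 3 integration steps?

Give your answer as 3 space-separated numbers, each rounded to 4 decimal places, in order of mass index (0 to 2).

Step 0: x=[4.0000 6.0000 11.0000] v=[0.0000 0.0000 0.0000]
Step 1: x=[3.9800 6.0600 10.9600] v=[-0.2000 0.6000 -0.4000]
Step 2: x=[3.9416 6.1764 10.8820] v=[-0.3840 1.1640 -0.7800]
Step 3: x=[3.8879 6.3422 10.7699] v=[-0.5370 1.6582 -1.1211]

Answer: 3.8879 6.3422 10.7699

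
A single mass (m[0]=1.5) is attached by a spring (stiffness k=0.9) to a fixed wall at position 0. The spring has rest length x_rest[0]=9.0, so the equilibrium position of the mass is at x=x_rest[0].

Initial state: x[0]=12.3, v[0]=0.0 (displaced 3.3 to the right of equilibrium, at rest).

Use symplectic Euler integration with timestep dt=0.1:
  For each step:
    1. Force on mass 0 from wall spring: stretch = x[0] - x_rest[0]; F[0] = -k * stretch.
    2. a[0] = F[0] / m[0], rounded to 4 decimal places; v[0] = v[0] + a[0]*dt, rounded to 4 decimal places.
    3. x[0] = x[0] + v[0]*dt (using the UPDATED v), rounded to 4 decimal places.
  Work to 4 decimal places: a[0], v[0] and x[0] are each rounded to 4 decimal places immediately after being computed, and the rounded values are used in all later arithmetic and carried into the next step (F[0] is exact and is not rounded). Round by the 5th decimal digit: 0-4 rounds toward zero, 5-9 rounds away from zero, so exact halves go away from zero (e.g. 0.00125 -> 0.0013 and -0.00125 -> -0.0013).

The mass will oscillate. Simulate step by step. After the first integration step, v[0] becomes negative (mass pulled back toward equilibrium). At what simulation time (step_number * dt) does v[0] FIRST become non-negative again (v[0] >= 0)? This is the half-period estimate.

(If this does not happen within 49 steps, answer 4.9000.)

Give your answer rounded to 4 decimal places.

Answer: 4.1000

Derivation:
Step 0: x=[12.3000] v=[0.0000]
Step 1: x=[12.2802] v=[-0.1980]
Step 2: x=[12.2407] v=[-0.3948]
Step 3: x=[12.1818] v=[-0.5892]
Step 4: x=[12.1038] v=[-0.7801]
Step 5: x=[12.0072] v=[-0.9663]
Step 6: x=[11.8925] v=[-1.1467]
Step 7: x=[11.7605] v=[-1.3203]
Step 8: x=[11.6119] v=[-1.4859]
Step 9: x=[11.4476] v=[-1.6426]
Step 10: x=[11.2687] v=[-1.7895]
Step 11: x=[11.0761] v=[-1.9256]
Step 12: x=[10.8711] v=[-2.0502]
Step 13: x=[10.6549] v=[-2.1625]
Step 14: x=[10.4287] v=[-2.2618]
Step 15: x=[10.1940] v=[-2.3475]
Step 16: x=[9.9521] v=[-2.4191]
Step 17: x=[9.7045] v=[-2.4762]
Step 18: x=[9.4527] v=[-2.5185]
Step 19: x=[9.1981] v=[-2.5457]
Step 20: x=[8.9423] v=[-2.5576]
Step 21: x=[8.6869] v=[-2.5541]
Step 22: x=[8.4334] v=[-2.5353]
Step 23: x=[8.1833] v=[-2.5013]
Step 24: x=[7.9381] v=[-2.4523]
Step 25: x=[7.6992] v=[-2.3886]
Step 26: x=[7.4681] v=[-2.3106]
Step 27: x=[7.2462] v=[-2.2187]
Step 28: x=[7.0349] v=[-2.1135]
Step 29: x=[6.8353] v=[-1.9956]
Step 30: x=[6.6487] v=[-1.8657]
Step 31: x=[6.4762] v=[-1.7246]
Step 32: x=[6.3189] v=[-1.5732]
Step 33: x=[6.1777] v=[-1.4123]
Step 34: x=[6.0534] v=[-1.2430]
Step 35: x=[5.9468] v=[-1.0662]
Step 36: x=[5.8585] v=[-0.8830]
Step 37: x=[5.7891] v=[-0.6945]
Step 38: x=[5.7389] v=[-0.5019]
Step 39: x=[5.7083] v=[-0.3062]
Step 40: x=[5.6974] v=[-0.1087]
Step 41: x=[5.7064] v=[0.0895]
First v>=0 after going negative at step 41, time=4.1000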